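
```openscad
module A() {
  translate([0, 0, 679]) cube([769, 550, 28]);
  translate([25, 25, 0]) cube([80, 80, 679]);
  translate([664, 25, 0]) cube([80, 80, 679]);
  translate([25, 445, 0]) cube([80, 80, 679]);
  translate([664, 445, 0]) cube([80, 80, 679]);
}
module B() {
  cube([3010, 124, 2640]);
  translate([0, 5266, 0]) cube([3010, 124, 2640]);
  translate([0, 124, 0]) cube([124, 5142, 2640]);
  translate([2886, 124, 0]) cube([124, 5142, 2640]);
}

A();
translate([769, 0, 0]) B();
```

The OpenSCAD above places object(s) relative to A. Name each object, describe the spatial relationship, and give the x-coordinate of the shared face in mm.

A is a table. B is a house frame. The house frame is against the table's +x side, with their −y faces flush. The x-coordinate of the shared face is 769 mm.

The table's +x face and the house frame's −x face are both at x = 769 mm.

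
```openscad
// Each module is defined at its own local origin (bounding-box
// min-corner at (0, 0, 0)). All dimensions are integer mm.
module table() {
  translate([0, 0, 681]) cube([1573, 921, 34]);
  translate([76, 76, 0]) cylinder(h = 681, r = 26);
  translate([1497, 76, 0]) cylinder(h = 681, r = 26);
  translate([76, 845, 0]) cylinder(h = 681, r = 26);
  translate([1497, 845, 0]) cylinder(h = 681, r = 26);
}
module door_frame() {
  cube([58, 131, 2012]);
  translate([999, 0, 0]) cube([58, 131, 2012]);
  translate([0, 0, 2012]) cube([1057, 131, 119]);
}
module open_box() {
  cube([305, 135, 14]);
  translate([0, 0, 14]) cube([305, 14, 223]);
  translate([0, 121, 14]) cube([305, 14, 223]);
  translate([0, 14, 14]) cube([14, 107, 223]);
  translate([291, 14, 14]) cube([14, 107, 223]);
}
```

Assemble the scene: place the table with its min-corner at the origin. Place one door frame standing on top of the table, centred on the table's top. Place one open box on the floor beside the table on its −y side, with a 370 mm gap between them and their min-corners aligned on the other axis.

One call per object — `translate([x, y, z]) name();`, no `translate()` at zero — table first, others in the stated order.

table();
translate([258, 395, 715]) door_frame();
translate([0, -505, 0]) open_box();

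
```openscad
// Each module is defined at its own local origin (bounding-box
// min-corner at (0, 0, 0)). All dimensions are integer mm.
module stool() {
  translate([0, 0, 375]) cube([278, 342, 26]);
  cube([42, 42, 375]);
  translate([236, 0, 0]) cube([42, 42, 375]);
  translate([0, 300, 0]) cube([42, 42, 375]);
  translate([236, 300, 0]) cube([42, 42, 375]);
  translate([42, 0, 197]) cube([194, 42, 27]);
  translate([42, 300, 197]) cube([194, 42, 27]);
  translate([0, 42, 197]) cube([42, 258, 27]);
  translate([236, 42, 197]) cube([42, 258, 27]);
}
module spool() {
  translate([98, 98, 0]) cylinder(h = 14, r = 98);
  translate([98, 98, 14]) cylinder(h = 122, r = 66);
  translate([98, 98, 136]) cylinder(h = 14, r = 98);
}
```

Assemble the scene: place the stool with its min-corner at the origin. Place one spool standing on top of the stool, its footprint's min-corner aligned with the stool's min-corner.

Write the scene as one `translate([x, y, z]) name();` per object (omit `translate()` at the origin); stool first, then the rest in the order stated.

stool();
translate([0, 0, 401]) spool();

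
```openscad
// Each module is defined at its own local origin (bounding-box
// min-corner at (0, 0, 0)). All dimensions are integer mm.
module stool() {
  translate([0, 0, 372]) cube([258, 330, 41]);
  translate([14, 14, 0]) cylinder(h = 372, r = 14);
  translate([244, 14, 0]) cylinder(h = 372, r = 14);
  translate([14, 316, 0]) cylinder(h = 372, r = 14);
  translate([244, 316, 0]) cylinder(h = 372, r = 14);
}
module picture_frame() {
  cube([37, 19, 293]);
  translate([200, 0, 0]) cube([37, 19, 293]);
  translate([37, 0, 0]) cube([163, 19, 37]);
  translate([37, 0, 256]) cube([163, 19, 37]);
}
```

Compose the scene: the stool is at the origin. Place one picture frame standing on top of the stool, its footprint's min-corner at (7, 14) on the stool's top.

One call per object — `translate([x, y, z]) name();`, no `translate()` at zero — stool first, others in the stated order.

stool();
translate([7, 14, 413]) picture_frame();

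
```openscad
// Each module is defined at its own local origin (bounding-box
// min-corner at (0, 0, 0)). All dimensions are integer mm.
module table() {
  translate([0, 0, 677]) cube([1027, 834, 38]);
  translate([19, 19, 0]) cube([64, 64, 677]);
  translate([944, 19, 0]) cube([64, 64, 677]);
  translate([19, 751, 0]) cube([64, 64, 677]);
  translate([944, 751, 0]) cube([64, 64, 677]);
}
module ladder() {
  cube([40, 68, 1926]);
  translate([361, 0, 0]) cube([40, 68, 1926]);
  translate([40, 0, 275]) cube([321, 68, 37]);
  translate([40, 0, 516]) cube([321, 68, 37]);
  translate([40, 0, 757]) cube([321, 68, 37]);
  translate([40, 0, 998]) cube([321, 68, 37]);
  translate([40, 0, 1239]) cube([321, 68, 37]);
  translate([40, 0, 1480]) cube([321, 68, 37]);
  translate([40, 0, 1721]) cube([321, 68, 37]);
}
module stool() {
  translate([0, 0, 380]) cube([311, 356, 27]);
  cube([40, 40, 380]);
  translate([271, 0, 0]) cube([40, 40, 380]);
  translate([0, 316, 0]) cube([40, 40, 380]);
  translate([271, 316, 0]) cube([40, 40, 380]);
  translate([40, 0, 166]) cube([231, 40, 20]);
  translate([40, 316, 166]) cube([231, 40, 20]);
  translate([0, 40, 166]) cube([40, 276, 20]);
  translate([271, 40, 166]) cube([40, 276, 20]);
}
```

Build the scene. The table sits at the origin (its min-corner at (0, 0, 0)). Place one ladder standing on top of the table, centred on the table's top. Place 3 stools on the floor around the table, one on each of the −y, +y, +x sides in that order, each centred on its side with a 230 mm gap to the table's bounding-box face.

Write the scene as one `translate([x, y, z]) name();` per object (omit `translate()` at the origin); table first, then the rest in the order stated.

table();
translate([313, 383, 715]) ladder();
translate([358, -586, 0]) stool();
translate([358, 1064, 0]) stool();
translate([1257, 239, 0]) stool();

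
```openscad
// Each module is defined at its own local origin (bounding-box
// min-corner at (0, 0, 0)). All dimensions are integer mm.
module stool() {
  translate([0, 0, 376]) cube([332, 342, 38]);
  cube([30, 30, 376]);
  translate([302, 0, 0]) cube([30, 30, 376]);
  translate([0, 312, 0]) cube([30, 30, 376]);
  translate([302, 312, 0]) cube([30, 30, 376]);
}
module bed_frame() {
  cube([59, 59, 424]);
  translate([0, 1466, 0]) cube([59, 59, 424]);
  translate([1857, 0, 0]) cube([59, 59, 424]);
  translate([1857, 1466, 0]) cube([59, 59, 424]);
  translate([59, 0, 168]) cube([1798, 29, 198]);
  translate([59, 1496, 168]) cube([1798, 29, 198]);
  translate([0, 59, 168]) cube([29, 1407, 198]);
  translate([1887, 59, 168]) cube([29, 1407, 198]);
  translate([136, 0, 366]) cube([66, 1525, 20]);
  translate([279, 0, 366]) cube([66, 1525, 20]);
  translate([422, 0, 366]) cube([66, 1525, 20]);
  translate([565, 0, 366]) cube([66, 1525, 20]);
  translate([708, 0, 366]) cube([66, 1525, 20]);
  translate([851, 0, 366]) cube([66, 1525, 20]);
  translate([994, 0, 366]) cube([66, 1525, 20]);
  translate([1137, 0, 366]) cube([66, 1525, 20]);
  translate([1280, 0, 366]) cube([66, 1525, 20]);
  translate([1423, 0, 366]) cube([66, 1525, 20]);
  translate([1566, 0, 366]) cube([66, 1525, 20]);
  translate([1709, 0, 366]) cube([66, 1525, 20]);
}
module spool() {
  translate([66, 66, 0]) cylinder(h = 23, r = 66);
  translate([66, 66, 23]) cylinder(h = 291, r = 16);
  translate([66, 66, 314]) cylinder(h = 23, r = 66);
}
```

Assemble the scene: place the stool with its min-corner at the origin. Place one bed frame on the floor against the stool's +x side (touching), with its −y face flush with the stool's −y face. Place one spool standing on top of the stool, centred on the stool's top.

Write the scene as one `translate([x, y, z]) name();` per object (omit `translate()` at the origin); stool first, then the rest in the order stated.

stool();
translate([332, 0, 0]) bed_frame();
translate([100, 105, 414]) spool();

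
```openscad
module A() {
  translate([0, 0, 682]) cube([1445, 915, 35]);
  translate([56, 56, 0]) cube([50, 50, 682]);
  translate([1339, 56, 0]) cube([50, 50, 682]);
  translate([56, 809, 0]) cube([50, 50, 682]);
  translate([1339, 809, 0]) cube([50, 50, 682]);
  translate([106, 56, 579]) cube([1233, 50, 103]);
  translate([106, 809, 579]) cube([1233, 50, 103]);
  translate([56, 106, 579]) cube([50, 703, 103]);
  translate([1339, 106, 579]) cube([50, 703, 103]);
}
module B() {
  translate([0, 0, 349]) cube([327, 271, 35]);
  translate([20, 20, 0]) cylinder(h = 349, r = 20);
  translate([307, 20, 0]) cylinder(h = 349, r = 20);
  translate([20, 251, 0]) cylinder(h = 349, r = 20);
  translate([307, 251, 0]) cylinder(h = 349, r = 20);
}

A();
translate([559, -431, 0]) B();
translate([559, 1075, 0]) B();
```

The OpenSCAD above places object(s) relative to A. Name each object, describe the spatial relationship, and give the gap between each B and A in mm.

A is a table. B is a stool. Two stools sit around the table at the −y, +y sides. The gap between each stool and the table is 160 mm.

Each stool's nearest face is 160 mm from the table's bounding box.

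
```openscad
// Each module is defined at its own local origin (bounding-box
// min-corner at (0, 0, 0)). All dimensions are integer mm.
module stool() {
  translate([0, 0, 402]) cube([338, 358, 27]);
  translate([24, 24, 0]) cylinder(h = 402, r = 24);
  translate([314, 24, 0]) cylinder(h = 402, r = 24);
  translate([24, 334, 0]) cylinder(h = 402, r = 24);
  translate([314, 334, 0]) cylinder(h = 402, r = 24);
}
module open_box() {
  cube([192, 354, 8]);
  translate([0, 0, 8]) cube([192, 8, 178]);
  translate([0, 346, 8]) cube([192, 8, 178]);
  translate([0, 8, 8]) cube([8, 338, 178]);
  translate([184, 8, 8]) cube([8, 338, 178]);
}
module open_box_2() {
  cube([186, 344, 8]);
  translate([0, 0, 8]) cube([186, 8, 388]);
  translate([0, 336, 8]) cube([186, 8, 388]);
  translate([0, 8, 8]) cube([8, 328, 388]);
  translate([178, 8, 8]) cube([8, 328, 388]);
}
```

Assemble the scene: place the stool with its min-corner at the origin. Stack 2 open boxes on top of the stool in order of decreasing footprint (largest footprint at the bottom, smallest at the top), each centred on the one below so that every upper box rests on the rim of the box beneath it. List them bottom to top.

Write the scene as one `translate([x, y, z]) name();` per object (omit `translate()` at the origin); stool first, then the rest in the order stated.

stool();
translate([73, 2, 429]) open_box();
translate([76, 7, 615]) open_box_2();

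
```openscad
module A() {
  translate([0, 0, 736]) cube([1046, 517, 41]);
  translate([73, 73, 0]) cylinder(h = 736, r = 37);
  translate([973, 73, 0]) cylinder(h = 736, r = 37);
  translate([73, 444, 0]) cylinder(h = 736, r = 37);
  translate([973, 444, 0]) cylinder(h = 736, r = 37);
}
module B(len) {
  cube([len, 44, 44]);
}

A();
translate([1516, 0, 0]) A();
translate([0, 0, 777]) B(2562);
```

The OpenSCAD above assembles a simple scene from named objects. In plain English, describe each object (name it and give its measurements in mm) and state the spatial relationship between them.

A is a table: top 1046 mm (x) × 517 mm (y), 41 mm thick, upper face at z = 777 mm, on four round legs of 74 mm diameter, each leg's bounding box inset 36 mm from the nearest pair of top edges, running from z = 0 to the bottom of the top.

B is a rectangular beam 2562 mm long (x), 44 mm deep (y), 44 mm thick (z).

The beam spans the tops of two tables placed 470 mm apart, resting at z = 777 mm.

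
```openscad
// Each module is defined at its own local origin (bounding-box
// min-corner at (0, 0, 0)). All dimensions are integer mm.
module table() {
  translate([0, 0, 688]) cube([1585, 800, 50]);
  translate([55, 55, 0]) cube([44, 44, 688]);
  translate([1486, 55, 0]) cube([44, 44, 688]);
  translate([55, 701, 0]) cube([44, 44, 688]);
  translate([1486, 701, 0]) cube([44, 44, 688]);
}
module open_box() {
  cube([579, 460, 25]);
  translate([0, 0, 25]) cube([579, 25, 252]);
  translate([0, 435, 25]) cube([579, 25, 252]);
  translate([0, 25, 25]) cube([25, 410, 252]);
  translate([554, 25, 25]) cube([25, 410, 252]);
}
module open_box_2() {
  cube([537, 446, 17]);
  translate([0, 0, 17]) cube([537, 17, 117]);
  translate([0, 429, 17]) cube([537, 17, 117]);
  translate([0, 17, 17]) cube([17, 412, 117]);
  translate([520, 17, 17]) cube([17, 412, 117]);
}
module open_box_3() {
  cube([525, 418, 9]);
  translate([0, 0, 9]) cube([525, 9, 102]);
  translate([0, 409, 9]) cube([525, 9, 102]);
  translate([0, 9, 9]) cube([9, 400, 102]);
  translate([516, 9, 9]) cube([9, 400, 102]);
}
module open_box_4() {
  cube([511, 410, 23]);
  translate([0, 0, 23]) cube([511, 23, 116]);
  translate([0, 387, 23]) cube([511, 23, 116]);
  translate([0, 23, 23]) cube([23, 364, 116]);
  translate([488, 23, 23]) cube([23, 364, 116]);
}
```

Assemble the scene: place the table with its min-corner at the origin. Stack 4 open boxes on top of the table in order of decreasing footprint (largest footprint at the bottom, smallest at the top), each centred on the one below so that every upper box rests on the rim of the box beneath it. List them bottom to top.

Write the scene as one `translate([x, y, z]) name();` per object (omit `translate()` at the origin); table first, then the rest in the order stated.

table();
translate([503, 170, 738]) open_box();
translate([524, 177, 1015]) open_box_2();
translate([530, 191, 1149]) open_box_3();
translate([537, 195, 1260]) open_box_4();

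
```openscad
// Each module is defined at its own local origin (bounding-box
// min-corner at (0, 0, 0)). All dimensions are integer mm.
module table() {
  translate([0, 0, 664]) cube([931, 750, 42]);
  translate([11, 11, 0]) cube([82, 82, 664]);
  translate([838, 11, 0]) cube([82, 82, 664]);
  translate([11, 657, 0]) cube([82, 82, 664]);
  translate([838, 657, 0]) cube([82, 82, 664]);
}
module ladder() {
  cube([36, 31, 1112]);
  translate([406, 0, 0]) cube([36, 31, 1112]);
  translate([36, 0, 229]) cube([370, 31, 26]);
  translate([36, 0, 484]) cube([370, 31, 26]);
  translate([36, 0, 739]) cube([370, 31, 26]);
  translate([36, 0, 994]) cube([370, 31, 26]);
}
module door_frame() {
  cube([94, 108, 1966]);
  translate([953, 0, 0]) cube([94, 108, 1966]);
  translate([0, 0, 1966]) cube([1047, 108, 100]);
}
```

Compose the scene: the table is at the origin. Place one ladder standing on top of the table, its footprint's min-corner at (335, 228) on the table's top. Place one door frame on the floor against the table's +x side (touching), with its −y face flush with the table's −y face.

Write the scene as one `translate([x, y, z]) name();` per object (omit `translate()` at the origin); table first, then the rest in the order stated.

table();
translate([335, 228, 706]) ladder();
translate([931, 0, 0]) door_frame();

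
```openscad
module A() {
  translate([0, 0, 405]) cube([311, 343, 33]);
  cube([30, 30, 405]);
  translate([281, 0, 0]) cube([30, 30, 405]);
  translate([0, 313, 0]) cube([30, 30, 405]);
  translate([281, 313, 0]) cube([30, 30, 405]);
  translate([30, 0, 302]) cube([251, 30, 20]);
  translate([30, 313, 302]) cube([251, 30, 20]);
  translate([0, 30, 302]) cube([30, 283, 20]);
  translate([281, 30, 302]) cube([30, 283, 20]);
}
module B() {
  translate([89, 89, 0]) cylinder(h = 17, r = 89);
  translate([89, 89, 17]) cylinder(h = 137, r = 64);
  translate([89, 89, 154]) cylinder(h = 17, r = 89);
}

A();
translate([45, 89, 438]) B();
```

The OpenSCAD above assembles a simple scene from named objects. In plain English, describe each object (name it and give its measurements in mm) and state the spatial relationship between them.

A is a four-legged stool. The seat is a 311×343×33 mm slab whose top surface is at z = 438 mm; four square legs, each 30×30 mm in cross-section, run from the floor (z = 0) to the underside of the seat, each flush with a corner of the seat. Four stretchers, 30 mm wide and 20 mm tall, connect adjacent legs with their undersides at z = 302 mm, each running between the inner faces of the legs it joins and aligned with the legs' outer faces on the other axis.

B is a spool: two coaxial disc flanges of radius 89 mm and thickness 17 mm, joined by a core cylinder of radius 64 mm and height 137 mm. The lower flange rests on z = 0 and the three cylinders share a vertical axis.

The spool is on top of the stool.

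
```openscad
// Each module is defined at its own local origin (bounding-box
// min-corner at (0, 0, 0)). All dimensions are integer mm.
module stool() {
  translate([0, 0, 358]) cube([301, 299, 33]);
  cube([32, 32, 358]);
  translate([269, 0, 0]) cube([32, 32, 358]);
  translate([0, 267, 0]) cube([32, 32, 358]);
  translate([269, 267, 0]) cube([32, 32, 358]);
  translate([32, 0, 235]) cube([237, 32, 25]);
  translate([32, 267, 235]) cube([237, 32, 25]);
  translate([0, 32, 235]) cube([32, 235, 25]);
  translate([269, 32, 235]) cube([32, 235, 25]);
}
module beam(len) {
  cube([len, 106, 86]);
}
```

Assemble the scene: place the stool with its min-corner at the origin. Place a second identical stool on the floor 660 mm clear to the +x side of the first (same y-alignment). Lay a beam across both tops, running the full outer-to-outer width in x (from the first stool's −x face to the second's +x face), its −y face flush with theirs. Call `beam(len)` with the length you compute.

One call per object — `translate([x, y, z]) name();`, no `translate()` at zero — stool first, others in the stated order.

stool();
translate([961, 0, 0]) stool();
translate([0, 0, 391]) beam(1262);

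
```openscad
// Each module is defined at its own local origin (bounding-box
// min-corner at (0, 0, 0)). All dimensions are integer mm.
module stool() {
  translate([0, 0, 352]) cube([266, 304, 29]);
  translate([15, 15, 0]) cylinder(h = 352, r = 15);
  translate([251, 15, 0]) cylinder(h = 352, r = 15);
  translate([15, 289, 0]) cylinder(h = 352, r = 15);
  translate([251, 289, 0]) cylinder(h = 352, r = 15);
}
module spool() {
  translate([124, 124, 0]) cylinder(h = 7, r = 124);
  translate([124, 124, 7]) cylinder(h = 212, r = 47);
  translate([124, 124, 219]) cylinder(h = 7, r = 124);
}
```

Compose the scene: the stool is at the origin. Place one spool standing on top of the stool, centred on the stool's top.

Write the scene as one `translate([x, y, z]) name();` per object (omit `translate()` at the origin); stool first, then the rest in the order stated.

stool();
translate([9, 28, 381]) spool();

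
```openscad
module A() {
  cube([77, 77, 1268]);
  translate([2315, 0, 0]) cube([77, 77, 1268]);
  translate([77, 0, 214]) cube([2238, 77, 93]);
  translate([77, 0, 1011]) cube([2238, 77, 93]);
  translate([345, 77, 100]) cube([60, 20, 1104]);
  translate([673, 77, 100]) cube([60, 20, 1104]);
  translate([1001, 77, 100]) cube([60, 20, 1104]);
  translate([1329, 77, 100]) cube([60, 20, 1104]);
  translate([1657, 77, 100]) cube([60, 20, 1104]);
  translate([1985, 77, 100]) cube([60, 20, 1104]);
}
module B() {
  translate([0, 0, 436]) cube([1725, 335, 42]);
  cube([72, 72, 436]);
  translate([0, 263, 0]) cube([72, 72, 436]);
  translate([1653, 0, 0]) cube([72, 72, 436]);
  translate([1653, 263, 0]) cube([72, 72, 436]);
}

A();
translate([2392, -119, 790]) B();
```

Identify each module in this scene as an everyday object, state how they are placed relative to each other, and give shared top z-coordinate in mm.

Both tops at z = 1268 mm.

A is a fence section. B is a bench. The bench is beside the fence section with their tops flush at z = 1268. The shared top z-coordinate is 1268 mm.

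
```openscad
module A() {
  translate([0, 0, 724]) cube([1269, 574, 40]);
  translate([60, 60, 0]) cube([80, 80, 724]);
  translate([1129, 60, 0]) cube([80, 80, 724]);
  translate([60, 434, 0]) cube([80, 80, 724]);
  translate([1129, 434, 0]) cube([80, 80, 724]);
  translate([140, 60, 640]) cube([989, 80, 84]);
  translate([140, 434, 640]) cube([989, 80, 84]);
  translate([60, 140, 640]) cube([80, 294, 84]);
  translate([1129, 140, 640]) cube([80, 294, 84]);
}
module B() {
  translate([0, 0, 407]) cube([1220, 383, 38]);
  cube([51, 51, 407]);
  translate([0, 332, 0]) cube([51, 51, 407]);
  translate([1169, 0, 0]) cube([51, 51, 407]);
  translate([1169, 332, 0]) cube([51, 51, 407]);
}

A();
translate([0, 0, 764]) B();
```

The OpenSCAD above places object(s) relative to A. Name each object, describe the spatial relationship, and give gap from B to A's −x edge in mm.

A is a table. B is a bench. The bench is on top of the table. The gap from the bench to the table's −x edge is 0 mm.

The bench's min-x is at 0; the table's min-x is 0; gap = 0 mm.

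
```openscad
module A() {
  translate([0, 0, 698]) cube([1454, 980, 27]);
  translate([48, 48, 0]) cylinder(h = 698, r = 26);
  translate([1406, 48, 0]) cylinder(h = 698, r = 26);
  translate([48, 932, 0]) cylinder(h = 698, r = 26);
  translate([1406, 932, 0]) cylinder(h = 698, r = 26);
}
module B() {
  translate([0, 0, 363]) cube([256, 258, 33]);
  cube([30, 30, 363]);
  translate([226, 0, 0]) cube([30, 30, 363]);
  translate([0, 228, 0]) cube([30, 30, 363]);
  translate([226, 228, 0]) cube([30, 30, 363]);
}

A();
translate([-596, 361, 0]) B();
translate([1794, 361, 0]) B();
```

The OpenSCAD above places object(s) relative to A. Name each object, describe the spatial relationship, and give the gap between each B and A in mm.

A is a table. B is a stool. Two stools sit around the table at the −x, +x sides. The gap between each stool and the table is 340 mm.

Each stool's nearest face is 340 mm from the table's bounding box.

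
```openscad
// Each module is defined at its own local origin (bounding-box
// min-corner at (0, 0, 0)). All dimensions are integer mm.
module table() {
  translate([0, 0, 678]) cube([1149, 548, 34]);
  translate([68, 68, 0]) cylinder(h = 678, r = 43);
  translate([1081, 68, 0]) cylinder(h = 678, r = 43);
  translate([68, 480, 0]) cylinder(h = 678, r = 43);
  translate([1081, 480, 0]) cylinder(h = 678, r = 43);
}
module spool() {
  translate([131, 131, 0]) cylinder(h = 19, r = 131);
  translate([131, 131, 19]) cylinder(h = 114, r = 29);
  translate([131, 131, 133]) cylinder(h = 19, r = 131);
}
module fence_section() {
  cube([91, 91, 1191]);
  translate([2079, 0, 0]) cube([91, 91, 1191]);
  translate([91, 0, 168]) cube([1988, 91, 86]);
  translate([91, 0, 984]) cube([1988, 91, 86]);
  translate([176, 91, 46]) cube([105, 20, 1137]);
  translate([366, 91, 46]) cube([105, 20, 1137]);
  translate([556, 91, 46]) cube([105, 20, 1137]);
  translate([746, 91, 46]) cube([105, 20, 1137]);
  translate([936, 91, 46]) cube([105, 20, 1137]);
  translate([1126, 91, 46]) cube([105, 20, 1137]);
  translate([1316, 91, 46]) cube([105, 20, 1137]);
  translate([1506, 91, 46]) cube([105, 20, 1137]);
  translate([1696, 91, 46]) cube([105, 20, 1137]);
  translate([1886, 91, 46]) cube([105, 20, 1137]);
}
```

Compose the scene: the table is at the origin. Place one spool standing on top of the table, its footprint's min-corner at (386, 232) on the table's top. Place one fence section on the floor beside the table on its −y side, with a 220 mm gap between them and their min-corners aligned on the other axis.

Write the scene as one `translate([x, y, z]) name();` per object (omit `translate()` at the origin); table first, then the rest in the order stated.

table();
translate([386, 232, 712]) spool();
translate([0, -331, 0]) fence_section();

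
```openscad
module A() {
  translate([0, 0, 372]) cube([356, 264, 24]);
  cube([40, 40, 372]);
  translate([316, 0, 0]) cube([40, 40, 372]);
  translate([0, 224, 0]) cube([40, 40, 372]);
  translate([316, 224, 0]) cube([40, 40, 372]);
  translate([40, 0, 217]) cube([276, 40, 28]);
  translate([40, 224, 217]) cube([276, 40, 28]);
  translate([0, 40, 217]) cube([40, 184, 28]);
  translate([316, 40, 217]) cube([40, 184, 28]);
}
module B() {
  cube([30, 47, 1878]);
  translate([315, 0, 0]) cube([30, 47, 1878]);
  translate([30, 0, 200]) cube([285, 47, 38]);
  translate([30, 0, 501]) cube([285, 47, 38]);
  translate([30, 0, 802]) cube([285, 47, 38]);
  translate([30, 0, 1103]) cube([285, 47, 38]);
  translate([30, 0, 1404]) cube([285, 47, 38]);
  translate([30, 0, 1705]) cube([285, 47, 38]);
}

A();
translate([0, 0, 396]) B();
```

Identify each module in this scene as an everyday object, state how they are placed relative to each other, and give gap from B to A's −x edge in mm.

The ladder's min-x is at 0; the stool's min-x is 0; gap = 0 mm.

A is a stool. B is a ladder. The ladder is on top of the stool. The gap from the ladder to the stool's −x edge is 0 mm.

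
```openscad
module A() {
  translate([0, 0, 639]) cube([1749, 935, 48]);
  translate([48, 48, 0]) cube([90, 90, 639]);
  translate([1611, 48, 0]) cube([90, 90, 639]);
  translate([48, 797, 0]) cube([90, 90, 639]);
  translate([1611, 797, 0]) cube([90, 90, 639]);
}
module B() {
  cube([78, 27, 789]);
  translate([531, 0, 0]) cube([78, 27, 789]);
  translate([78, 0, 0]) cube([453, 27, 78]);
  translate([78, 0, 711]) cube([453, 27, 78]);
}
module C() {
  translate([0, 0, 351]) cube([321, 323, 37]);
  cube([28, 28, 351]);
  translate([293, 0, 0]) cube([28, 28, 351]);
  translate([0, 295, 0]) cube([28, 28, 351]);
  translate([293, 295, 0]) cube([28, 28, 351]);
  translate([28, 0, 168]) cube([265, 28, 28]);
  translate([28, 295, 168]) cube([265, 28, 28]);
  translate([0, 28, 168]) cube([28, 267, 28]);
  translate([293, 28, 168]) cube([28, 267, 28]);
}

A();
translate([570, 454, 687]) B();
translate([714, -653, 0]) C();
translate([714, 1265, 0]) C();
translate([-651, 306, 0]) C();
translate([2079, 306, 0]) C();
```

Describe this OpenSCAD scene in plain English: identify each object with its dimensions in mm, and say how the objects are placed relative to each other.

A is a table with a 1749×935 mm rectangular top, 48 mm thick, top surface at z = 687 mm, supported by four 90×90 mm square legs, each inset 48 mm from the nearest pair of top edges, running from the floor.

B is a rectangular picture frame lying in the x–z plane (depth along y). The opening is 453 mm wide (x) by 633 mm tall (z), surrounded by a border 78 mm wide on all four sides. The frame is 27 mm deep and is made of two full-height vertical stiles with two horizontal rails fitted between them.

C is a four-legged stool. The seat is a 321×323×37 mm slab whose top surface is at z = 388 mm; four square legs, each 28×28 mm in cross-section, run from the floor (z = 0) to the underside of the seat, each flush with a corner of the seat. Four stretchers, 28 mm wide and 28 mm tall, connect adjacent legs with their undersides at z = 168 mm, each running between the inner faces of the legs it joins and aligned with the legs' outer faces on the other axis.

The picture frame is on top of the table, centred. Four stools sit around the table at the −y, +y, −x, +x sides.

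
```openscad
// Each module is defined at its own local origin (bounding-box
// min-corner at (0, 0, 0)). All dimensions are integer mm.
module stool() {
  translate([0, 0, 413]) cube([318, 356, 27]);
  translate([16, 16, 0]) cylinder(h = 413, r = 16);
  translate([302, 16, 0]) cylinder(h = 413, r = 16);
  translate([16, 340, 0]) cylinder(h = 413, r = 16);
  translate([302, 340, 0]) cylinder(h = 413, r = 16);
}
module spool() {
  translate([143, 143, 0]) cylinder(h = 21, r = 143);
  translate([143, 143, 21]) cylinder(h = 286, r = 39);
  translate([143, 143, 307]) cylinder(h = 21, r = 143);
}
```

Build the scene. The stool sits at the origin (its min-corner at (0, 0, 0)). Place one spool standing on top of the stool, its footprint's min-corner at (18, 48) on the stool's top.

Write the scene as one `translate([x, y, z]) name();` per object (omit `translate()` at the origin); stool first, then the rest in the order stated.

stool();
translate([18, 48, 440]) spool();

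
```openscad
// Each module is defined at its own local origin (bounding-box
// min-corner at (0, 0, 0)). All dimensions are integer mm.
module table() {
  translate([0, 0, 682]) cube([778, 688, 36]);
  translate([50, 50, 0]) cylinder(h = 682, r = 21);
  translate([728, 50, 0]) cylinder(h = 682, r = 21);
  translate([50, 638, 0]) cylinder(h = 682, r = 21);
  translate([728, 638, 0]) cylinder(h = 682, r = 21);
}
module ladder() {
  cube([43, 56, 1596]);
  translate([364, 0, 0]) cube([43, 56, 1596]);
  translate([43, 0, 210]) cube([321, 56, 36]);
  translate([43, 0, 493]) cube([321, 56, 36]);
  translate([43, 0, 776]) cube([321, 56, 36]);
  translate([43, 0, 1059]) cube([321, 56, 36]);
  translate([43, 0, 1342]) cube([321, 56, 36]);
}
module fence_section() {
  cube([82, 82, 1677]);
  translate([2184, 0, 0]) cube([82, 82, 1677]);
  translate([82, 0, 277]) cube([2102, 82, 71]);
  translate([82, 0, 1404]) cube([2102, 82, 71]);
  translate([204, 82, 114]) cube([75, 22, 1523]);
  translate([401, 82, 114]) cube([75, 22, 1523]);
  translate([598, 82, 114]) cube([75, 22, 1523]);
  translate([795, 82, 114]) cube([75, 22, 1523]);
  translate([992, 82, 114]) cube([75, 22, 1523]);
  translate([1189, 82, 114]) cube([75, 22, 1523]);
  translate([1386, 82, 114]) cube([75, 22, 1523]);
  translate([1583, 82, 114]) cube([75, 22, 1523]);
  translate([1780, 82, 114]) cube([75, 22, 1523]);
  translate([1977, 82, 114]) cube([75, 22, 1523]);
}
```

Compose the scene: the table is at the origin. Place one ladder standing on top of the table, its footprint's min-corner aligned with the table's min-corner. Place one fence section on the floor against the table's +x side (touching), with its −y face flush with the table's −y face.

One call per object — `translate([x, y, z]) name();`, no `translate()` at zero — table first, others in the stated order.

table();
translate([0, 0, 718]) ladder();
translate([778, 0, 0]) fence_section();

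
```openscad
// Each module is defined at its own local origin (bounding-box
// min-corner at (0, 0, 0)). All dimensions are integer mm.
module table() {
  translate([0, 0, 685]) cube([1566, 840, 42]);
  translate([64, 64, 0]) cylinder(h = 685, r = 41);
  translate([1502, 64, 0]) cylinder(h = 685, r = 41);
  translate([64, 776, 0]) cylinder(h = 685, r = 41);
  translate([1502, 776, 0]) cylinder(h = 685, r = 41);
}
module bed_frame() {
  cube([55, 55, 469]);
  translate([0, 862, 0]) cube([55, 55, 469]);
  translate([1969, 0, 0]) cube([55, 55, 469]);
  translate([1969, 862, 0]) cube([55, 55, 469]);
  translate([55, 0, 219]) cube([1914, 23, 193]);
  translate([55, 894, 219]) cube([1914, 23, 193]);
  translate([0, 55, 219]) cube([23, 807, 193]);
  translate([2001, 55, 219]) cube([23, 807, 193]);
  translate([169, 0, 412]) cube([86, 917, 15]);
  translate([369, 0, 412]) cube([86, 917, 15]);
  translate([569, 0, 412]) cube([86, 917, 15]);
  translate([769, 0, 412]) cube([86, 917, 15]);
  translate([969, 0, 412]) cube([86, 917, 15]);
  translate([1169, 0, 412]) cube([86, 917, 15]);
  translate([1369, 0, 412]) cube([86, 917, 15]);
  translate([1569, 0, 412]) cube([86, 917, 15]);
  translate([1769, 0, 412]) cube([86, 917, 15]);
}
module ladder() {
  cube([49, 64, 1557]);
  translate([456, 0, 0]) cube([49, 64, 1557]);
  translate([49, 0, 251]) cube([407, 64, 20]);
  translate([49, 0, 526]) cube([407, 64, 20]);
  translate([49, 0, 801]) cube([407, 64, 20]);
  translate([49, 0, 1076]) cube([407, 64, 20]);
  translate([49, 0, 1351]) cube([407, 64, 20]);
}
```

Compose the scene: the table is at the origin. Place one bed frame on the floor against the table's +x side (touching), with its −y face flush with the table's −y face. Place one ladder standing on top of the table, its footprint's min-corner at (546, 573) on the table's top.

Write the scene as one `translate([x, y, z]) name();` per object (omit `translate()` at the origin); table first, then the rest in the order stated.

table();
translate([1566, 0, 0]) bed_frame();
translate([546, 573, 727]) ladder();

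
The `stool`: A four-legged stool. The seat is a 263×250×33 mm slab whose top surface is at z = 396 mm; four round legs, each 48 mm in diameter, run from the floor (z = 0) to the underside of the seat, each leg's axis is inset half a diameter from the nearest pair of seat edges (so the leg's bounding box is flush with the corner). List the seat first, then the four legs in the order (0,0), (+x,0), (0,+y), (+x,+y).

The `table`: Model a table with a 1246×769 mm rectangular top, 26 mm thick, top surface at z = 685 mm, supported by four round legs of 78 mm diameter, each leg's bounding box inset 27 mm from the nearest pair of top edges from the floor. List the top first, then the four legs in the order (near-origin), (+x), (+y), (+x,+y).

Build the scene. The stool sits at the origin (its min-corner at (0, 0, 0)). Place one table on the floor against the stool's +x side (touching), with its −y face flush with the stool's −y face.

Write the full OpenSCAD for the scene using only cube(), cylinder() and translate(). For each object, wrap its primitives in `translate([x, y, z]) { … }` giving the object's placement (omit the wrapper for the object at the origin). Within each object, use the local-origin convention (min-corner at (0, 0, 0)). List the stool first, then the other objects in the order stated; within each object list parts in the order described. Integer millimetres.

translate([0, 0, 363]) cube([263, 250, 33]);
translate([24, 24, 0]) cylinder(h = 363, r = 24);
translate([239, 24, 0]) cylinder(h = 363, r = 24);
translate([24, 226, 0]) cylinder(h = 363, r = 24);
translate([239, 226, 0]) cylinder(h = 363, r = 24);
translate([263, 0, 0]) {
  translate([0, 0, 659]) cube([1246, 769, 26]);
  translate([66, 66, 0]) cylinder(h = 659, r = 39);
  translate([1180, 66, 0]) cylinder(h = 659, r = 39);
  translate([66, 703, 0]) cylinder(h = 659, r = 39);
  translate([1180, 703, 0]) cylinder(h = 659, r = 39);
}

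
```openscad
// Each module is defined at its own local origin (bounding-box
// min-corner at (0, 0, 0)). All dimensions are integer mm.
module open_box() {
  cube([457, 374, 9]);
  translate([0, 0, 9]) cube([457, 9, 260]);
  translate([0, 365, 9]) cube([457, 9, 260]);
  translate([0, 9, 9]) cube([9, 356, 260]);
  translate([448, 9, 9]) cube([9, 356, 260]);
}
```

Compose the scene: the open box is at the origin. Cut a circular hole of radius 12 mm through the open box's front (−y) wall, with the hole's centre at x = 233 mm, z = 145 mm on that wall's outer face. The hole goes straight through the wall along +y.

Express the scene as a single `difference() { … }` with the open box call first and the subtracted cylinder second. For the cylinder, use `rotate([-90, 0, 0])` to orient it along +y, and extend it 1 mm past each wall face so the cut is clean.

difference() {
  open_box();
  translate([233, -1, 145]) rotate([-90, 0, 0]) cylinder(h = 11, r = 12);
}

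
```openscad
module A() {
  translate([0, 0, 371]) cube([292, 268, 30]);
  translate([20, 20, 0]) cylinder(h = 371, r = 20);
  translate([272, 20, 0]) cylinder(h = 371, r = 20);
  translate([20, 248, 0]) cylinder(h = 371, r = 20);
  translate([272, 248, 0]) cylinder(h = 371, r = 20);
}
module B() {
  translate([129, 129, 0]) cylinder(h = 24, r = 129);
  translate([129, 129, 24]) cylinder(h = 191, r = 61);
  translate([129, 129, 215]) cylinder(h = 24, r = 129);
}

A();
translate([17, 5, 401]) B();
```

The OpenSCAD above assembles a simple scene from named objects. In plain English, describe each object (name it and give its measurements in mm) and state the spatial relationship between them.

A is a four-legged stool. The seat is 292×268 mm, 30 mm thick, top at z = 401 mm. It stands on four round legs, each 40 mm in diameter, from z = 0 to the seat underside, each leg's axis is inset half a diameter from the nearest pair of seat edges (so the leg's bounding box is flush with the corner).

B is a spool: two coaxial disc flanges of radius 129 mm and thickness 24 mm, joined by a core cylinder of radius 61 mm and height 191 mm. The lower flange rests on z = 0 and the three cylinders share a vertical axis.

The spool is on top of the stool, centred.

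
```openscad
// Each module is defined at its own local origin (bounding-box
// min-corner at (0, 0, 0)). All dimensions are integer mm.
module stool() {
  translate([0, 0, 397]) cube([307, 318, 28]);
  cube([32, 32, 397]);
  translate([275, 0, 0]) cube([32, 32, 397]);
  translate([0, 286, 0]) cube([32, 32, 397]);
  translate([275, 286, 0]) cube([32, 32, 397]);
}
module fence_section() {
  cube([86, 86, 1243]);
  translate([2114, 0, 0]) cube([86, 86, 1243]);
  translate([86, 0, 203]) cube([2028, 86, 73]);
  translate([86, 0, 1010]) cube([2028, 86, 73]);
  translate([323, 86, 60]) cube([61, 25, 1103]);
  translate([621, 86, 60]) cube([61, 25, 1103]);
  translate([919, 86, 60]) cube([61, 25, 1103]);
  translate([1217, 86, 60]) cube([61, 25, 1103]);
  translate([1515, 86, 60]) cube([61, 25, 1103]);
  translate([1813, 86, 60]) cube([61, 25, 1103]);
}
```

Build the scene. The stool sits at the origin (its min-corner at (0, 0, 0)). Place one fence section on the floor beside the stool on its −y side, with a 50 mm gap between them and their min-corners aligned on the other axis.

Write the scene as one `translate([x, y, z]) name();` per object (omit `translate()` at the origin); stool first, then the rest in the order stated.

stool();
translate([0, -161, 0]) fence_section();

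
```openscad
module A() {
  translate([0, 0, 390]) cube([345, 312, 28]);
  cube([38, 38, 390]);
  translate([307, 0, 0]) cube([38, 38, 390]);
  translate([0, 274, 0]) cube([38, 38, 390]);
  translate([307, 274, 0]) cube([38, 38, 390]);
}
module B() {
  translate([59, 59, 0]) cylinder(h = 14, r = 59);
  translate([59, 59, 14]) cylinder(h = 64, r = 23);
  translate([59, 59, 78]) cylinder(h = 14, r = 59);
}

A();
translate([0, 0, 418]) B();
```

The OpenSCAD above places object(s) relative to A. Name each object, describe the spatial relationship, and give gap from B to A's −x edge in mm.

A is a stool. B is a spool. The spool is on top of the stool. The gap from the spool to the stool's −x edge is 0 mm.

The spool's min-x is at 0; the stool's min-x is 0; gap = 0 mm.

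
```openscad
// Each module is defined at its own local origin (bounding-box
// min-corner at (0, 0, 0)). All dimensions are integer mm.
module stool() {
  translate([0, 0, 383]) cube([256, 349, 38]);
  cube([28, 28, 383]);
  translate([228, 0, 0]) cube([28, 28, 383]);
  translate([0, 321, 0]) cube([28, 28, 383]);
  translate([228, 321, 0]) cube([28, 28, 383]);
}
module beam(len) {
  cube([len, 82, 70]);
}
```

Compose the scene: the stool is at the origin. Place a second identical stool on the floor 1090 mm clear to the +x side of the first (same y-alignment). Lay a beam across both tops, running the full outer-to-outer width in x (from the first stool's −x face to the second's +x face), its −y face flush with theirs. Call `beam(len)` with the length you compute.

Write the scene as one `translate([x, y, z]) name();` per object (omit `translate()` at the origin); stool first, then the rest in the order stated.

stool();
translate([1346, 0, 0]) stool();
translate([0, 0, 421]) beam(1602);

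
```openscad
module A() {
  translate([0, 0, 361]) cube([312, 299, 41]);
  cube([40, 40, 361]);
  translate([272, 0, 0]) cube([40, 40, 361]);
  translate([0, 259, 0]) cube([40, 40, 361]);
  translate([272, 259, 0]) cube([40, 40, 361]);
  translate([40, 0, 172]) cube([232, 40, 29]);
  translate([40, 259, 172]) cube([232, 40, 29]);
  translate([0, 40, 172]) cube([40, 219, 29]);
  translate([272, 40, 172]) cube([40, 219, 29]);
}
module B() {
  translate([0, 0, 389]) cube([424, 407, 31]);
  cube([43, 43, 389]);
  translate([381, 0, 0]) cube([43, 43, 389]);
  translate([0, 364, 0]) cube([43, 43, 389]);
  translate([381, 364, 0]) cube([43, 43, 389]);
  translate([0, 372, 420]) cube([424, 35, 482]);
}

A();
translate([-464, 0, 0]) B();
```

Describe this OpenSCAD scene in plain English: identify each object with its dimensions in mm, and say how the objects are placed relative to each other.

A is a four-legged stool. The seat is a 312×299×41 mm slab whose top surface is at z = 402 mm; four square legs, each 40×40 mm in cross-section, run from the floor (z = 0) to the underside of the seat, each flush with a corner of the seat. Four stretchers, 40 mm wide and 29 mm tall, connect adjacent legs with their undersides at z = 172 mm, each running between the inner faces of the legs it joins and aligned with the legs' outer faces on the other axis.

B is a chair: 424×407 mm seat, 31 mm thick, top at z = 420 mm, on four 43 mm square corner legs flush with the seat edges. A 35 mm thick backrest slab spans the full seat width, extending 482 mm above the seat top, its back face flush with the seat's +y edge.

The chair is on the floor beside the stool on its −x side.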